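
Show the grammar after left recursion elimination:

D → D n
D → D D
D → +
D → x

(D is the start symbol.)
D is directly left-recursive. The standard transformation for
  A → A α₁ | ... | A α_m | β₁ | ... | β_n
is
  A  → β₁ A' | ... | β_n A'
  A' → α₁ A' | ... | α_m A' | ε

D → + becomes D → + D'
D → x becomes D → x D'
D → D n becomes D' → n D'
D → D D becomes D' → D D'
Add D' → ε

Resulting grammar:
D → + D'
D → x D'
D' → n D'
D' → D D'
D' → ε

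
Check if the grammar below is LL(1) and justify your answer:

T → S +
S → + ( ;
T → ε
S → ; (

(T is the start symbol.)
A grammar is LL(1) if for each non-terminal N with multiple productions, the predict sets of those productions are pairwise disjoint, where PREDICT(N → α) = (FIRST(α) \ {ε}) ∪ (FOLLOW(N) if α ⇒* ε).

Relevant sets:
  FIRST(S) = { '+', ';' }
  FOLLOW(T) = { $ }

For T:
  PREDICT(T → S '+') = { '+', ';' }
  PREDICT(T → ε) = { $ }
For S:
  PREDICT(S → '+' '(' ';') = { '+' }
  PREDICT(S → ';' '(') = { ';' }

All predict sets are disjoint. The grammar IS LL(1).

Answer: Yes, the grammar is LL(1).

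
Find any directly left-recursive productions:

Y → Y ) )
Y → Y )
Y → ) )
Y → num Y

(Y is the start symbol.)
Y → Y ) ): LEFT RECURSIVE (starts with Y)
Y → Y ): LEFT RECURSIVE (starts with Y)
Y → ) ): starts with ')'
Y → num Y: starts with num

The grammar has direct left recursion on: Y.

Answer: Yes, Y is left-recursive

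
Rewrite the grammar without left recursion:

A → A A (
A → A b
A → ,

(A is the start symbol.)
A is directly left-recursive. The standard transformation for
  A → A α₁ | ... | A α_m | β₁ | ... | β_n
is
  A  → β₁ A' | ... | β_n A'
  A' → α₁ A' | ... | α_m A' | ε

A → , becomes A → , A'
A → A A ( becomes A' → A ( A'
A → A b becomes A' → b A'
Add A' → ε

Resulting grammar:
A → , A'
A' → A ( A'
A' → b A'
A' → ε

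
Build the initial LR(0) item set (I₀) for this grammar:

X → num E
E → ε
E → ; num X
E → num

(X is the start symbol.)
{ [X → . num E], [X' → . X] }

First, augment the grammar with X' → X
I₀ = CLOSURE({ [X' → . X] }):
  [X' → . X] has the dot before X: add [X → . num E]
No further items can be added.

I₀ = { [X → . num E], [X' → . X] }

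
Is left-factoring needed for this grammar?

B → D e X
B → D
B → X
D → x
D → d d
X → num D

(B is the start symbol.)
Left-factoring is needed when two productions for the same non-terminal
share a common prefix on the right-hand side.

Productions for B:
  B → D e X
  B → D
  B → X
Productions for D:
  D → x
  D → d d

Found common prefix 'D' in productions for B

Answer: Yes, B has productions with common prefix 'D'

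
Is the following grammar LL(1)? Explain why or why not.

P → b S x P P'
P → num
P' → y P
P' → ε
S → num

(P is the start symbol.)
No. Predict set conflict for P': { 'y' }

A grammar is LL(1) if for each non-terminal N with multiple productions, the predict sets of those productions are pairwise disjoint, where PREDICT(N → α) = (FIRST(α) \ {ε}) ∪ (FOLLOW(N) if α ⇒* ε).

Relevant sets:
  FOLLOW(P') = { $, 'y' }

For P:
  PREDICT(P → b S x P P') = { 'b' }
  PREDICT(P → num) = { 'num' }
For P':
  PREDICT(P' → y P) = { 'y' }
  PREDICT(P' → ε) = { $, 'y' }
S has a single production, so nothing to check there.

Conflict found: Predict set conflict for P': { 'y' }
The grammar is NOT LL(1).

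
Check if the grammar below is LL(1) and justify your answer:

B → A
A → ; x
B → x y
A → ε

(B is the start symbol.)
A grammar is LL(1) if for each non-terminal N with multiple productions, the predict sets of those productions are pairwise disjoint, where PREDICT(N → α) = (FIRST(α) \ {ε}) ∪ (FOLLOW(N) if α ⇒* ε).

Relevant sets:
  FIRST(A) = { ';', ε }
  FOLLOW(B) = { $ }
  FOLLOW(A) = { $ }

For B:
  PREDICT(B → A) = { $, ';' }
  PREDICT(B → x y) = { 'x' }
For A:
  PREDICT(A → ';' x) = { ';' }
  PREDICT(A → ε) = { $ }

All predict sets are disjoint. The grammar IS LL(1).

Answer: Yes, the grammar is LL(1).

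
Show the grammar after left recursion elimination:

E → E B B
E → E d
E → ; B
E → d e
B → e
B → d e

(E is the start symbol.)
E → ; B E'
E → d e E'
E' → B B E'
E' → d E'
E' → ε
B → e
B → d e

E is directly left-recursive. The standard transformation for
  A → A α₁ | ... | A α_m | β₁ | ... | β_n
is
  A  → β₁ A' | ... | β_n A'
  A' → α₁ A' | ... | α_m A' | ε

E → ; B becomes E → ; B E'
E → d e becomes E → d e E'
E → E B B becomes E' → B B E'
E → E d becomes E' → d E'
Add E' → ε

Productions for other non-terminals are unchanged:
  B → e
  B → d e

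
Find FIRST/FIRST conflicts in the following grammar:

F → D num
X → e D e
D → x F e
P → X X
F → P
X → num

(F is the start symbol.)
A FIRST/FIRST conflict occurs when two productions N → α and N → β for the same non-terminal have FIRST(α) ∩ FIRST(β) ≠ ∅ (with ε ∈ FIRST of a nullable right-hand side, so two nullable alternatives also conflict).

FIRST sets of the non-terminals at (or reachable through a nullable prefix from) the front of some alternative:
  FIRST(D) = { 'x' }
  FIRST(P) = { 'e', 'num' }

Productions for F:
  F → D num: FIRST = { 'x' }
  F → P: FIRST = { 'e', 'num' }
Productions for X:
  X → e D e: FIRST = { 'e' }
  X → num: FIRST = { 'num' }
D, P have only one production, so no FIRST/FIRST conflict is possible there.

All alternatives of each non-terminal have pairwise disjoint FIRST sets.

Answer: No FIRST/FIRST conflicts.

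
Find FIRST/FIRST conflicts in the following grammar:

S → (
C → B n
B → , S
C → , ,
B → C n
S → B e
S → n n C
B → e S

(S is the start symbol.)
FIRST sets of the non-terminals at (or reachable through a nullable prefix from) the front of some alternative:
  FIRST(B) = { ',', 'e' }
  FIRST(C) = { ',', 'e' }

Productions for S:
  S → (: FIRST = { '(' }
  S → B e: FIRST = { ',', 'e' }
  S → n n C: FIRST = { 'n' }
Productions for C:
  C → B n: FIRST = { ',', 'e' }
  C → , ,: FIRST = { ',' }
Productions for B:
  B → , S: FIRST = { ',' }
  B → C n: FIRST = { ',', 'e' }
  B → e S: FIRST = { 'e' }

Conflict for C: C → B n and C → , ,
  Overlap: { ',' }
Conflict for B: B → , S and B → C n
  Overlap: { ',' }
Conflict for B: B → C n and B → e S
  Overlap: { 'e' }

Answer: Yes. C → B n / C → ',' ',' on { ',' }; B → ',' S / B → C n on { ',' }; B → C n / B → e S on { 'e' }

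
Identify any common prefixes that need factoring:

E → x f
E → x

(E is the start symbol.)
Yes, E has productions with common prefix 'x'

Left-factoring is needed when two productions for the same non-terminal
share a common prefix on the right-hand side.

Productions for E:
  E → x f
  E → x

Found common prefix 'x' in productions for E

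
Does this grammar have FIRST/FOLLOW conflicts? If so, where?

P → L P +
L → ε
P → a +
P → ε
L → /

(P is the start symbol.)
Nullable non-terminals: L, P.
FIRST sets used below: FIRST(L) = { '/', ε }, FIRST(P) = { '+', '/', 'a', ε }

L: nullable alternative(s) L → ε; FOLLOW(L) = { '+', '/', 'a' }
  L → ε: FIRST \ {ε} = { } — this is the only nullable alternative, skip
  L → /: FIRST \ {ε} = { '/' } — overlaps FOLLOW(L) on { '/' }: CONFLICT

P: nullable alternative(s) P → ε; FOLLOW(P) = { $, '+' }
  P → L P +: FIRST \ {ε} = { '+', '/', 'a' } — overlaps FOLLOW(P) on { '+' }: CONFLICT
  P → a +: FIRST \ {ε} = { 'a' } — disjoint from FOLLOW(P)
  P → ε: FIRST \ {ε} = { } — this is the only nullable alternative, skip

So the grammar has 2 FIRST/FOLLOW conflicts (marked CONFLICT above).

Answer: Yes. P → L P '+' with FOLLOW(P) on { '+' }; L → '/' with FOLLOW(L) on { '/' }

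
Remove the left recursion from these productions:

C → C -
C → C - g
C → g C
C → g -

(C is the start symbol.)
C → g C C'
C → g - C'
C' → - C'
C' → - g C'
C' → ε

C is directly left-recursive. The standard transformation for
  A → A α₁ | ... | A α_m | β₁ | ... | β_n
is
  A  → β₁ A' | ... | β_n A'
  A' → α₁ A' | ... | α_m A' | ε

C → g C becomes C → g C C'
C → g - becomes C → g - C'
C → C - becomes C' → - C'
C → C - g becomes C' → - g C'
Add C' → ε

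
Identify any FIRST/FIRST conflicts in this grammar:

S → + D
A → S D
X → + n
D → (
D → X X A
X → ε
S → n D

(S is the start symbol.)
A FIRST/FIRST conflict occurs when two productions N → α and N → β for the same non-terminal have FIRST(α) ∩ FIRST(β) ≠ ∅ (with ε ∈ FIRST of a nullable right-hand side, so two nullable alternatives also conflict).

FIRST sets of the non-terminals at (or reachable through a nullable prefix from) the front of some alternative:
  FIRST(X) = { '+', ε }
  FIRST(A) = { '+', 'n' }

Productions for S:
  S → + D: FIRST = { '+' }
  S → n D: FIRST = { 'n' }
Productions for X:
  X → + n: FIRST = { '+' }
  X → ε: FIRST = { ε }
Productions for D:
  D → (: FIRST = { '(' }
  D → X X A: FIRST = { '+', 'n' }
A has only one production, so no FIRST/FIRST conflict is possible there.

All alternatives of each non-terminal have pairwise disjoint FIRST sets.

Answer: No FIRST/FIRST conflicts.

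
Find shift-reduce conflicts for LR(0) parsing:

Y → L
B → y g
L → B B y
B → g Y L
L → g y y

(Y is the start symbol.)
No shift-reduce conflicts

A shift-reduce conflict occurs when an LR(0) state has both:
  - a complete (reduce) item [A → α .] (dot at the end), and
  - a shift item [B → β . c γ] (dot before a terminal).

Augment with Y' → Y and build the canonical LR(0) collection (I0 = CLOSURE({[Y' → . Y]}), then GOTO on every symbol after a dot until no new states appear). It has 14 states:
  I0: { [B → . g Y L], [B → . y g], [L → . B B y], [L → . g y y], [Y → . L], [Y' → . Y] }  — shift
  I1: { [B → . g Y L], [B → . y g], [L → B . B y] }  — shift
  I2: { [Y → L .] }  — reduce
  I3: { [Y' → Y .] }  — accept
  I4: { [B → . g Y L], [B → . y g], [B → g . Y L], [L → . B B y], [L → . g y y], [L → g . y y], [Y → . L] }  — shift
  I5: { [B → y . g] }  — shift
  I6: { [B → y g .] }  — reduce
  I7: { [B → . g Y L], [B → . y g], [B → g Y . L], [L → . B B y], [L → . g y y] }  — shift
  I8: { [B → y . g], [L → g y . y] }  — shift
  I9: { [L → g y y .] }  — reduce
  I10: { [B → g Y L .] }  — reduce
  I11: { [L → B B . y] }  — shift
  I12: { [B → . g Y L], [B → . y g], [B → g . Y L], [L → . B B y], [L → . g y y], [Y → . L] }  — shift
  I13: { [L → B B y .] }  — reduce

No state contains both a complete item and a shift item.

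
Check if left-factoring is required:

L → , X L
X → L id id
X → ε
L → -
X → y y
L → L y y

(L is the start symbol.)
Left-factoring is needed when two productions for the same non-terminal
share a common prefix on the right-hand side.

Productions for L:
  L → , X L
  L → -
  L → L y y
Productions for X:
  X → L id id
  X → ε
  X → y y

No common prefixes found.

Answer: No, left-factoring is not needed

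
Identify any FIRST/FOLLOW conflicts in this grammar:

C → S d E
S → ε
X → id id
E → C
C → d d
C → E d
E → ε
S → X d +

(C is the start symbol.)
A FIRST/FOLLOW conflict occurs when a non-terminal N has a nullable alternative N → β (β ⇒* ε) and another alternative N → α with FIRST(α) ∩ FOLLOW(N) ≠ ∅: on such a lookahead the parser cannot decide between expanding α and letting N vanish via β.

Nullable non-terminals: E, S.
FIRST sets used below: FIRST(C) = { 'd', 'id' }, FIRST(X) = { 'id' }

E: nullable alternative(s) E → ε; FOLLOW(E) = { $, 'd' }
  E → C: FIRST \ {ε} = { 'd', 'id' } — overlaps FOLLOW(E) on { 'd' }: CONFLICT
  E → ε: FIRST \ {ε} = { } — this is the only nullable alternative, skip

S: nullable alternative(s) S → ε; FOLLOW(S) = { 'd' }
  S → ε: FIRST \ {ε} = { } — this is the only nullable alternative, skip
  S → X d +: FIRST \ {ε} = { 'id' } — disjoint from FOLLOW(S)

C, X have no nullable alternative, so no FIRST/FOLLOW check is needed there.

So the grammar has 1 FIRST/FOLLOW conflict (marked CONFLICT above).

Answer: Yes. E → C with FOLLOW(E) on { 'd' }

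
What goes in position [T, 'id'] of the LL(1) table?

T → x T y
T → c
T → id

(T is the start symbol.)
To find M[T, 'id'], we find productions for T where 'id' is in the predict set (PREDICT(N → α) = (FIRST(α) \ {ε}) ∪ (FOLLOW(N) if α ⇒* ε)).

T → x T y: PREDICT = { 'x' }
T → c: PREDICT = { 'c' }
T → id: PREDICT = { 'id' }
  'id' is in predict set, so this production goes in M[T, 'id']

M[T, 'id'] = T → id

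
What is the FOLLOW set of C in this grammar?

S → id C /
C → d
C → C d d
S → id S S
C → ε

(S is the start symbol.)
{ '/', 'd' }

To compute FOLLOW(C), find every occurrence of C on a right-hand side N → α C β: add FIRST(β) \ {ε}, and if β is empty or nullable also add FOLLOW(N). Iterate to a fixed point.

In S → id C /: C is followed by '/', add FIRST('/') \ {ε} = { '/' }
In C → C d d: C is followed by d d, add FIRST(d d) \ {ε} = { 'd' }

Taking the union: FOLLOW(C) = { '/', 'd' }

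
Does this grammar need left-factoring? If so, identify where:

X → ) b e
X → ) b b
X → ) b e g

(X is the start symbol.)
Left-factoring is needed when two productions for the same non-terminal
share a common prefix on the right-hand side.

Productions for X:
  X → ) b e
  X → ) b b
  X → ) b e g

Found common prefix ') b' in productions for X

Answer: Yes, X has productions with common prefix ') b'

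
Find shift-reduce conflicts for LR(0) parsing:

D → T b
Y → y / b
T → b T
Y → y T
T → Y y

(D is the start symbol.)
No shift-reduce conflicts

A shift-reduce conflict occurs when an LR(0) state has both:
  - a complete (reduce) item [A → α .] (dot at the end), and
  - a shift item [B → β . c γ] (dot before a terminal).

Augment with D' → D and build the canonical LR(0) collection (I0 = CLOSURE({[D' → . D]}), then GOTO on every symbol after a dot until no new states appear). It has 12 states:
  I0: { [D → . T b], [D' → . D], [T → . Y y], [T → . b T], [Y → . y / b], [Y → . y T] }  — shift
  I1: { [D' → D .] }  — accept
  I2: { [D → T . b] }  — shift
  I3: { [T → Y . y] }  — shift
  I4: { [T → . Y y], [T → . b T], [T → b . T], [Y → . y / b], [Y → . y T] }  — shift
  I5: { [T → . Y y], [T → . b T], [Y → . y / b], [Y → . y T], [Y → y . / b], [Y → y . T] }  — shift
  I6: { [Y → y / . b] }  — shift
  I7: { [Y → y T .] }  — reduce
  I8: { [Y → y / b .] }  — reduce
  I9: { [T → b T .] }  — reduce
  I10: { [T → Y y .] }  — reduce
  I11: { [D → T b .] }  — reduce

No state contains both a complete item and a shift item.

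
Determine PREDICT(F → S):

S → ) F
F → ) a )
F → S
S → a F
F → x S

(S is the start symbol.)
{ ')', 'a' }

PREDICT(F → S) = (FIRST(RHS) \ {ε}) ∪ (FOLLOW(F) if ε ∈ FIRST(RHS), i.e. RHS ⇒* ε)
FIRST(S) = { ')', 'a' }
FIRST(S) = { ')', 'a' }
ε ∉ FIRST(S), so FOLLOW(F) is not added.
PREDICT(F → S) = { ')', 'a' }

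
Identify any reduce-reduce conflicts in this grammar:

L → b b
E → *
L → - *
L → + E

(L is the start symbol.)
A reduce-reduce conflict occurs when an LR(0) state has two complete items [A → α .] and [B → β .] — both call for a reduction, and with no lookahead the parser cannot choose between them.

Augment with L' → L and build the canonical LR(0) collection (I0 = CLOSURE({[L' → . L]}), then GOTO on every symbol after a dot until no new states appear). It has 9 states:
  I0: { [L → . + E], [L → . - *], [L → . b b], [L' → . L] }  — shift
  I1: { [E → . *], [L → + . E] }  — shift
  I2: { [L → - . *] }  — shift
  I3: { [L' → L .] }  — accept
  I4: { [L → b . b] }  — shift
  I5: { [L → b b .] }  — reduce
  I6: { [L → - * .] }  — reduce
  I7: { [E → * .] }  — reduce
  I8: { [L → + E .] }  — reduce

No state contains more than one complete item.

Answer: No reduce-reduce conflicts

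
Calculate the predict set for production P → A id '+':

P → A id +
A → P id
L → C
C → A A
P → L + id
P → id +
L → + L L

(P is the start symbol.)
{ '+', 'id' }

PREDICT(P → A id '+') = (FIRST(RHS) \ {ε}) ∪ (FOLLOW(P) if ε ∈ FIRST(RHS), i.e. RHS ⇒* ε)
FIRST(A) = { '+', 'id' }
FIRST(A id '+') = { '+', 'id' }
ε ∉ FIRST(A id '+'), so FOLLOW(P) is not added.
PREDICT(P → A id '+') = { '+', 'id' }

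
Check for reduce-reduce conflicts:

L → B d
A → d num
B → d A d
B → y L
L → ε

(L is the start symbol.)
A reduce-reduce conflict occurs when an LR(0) state has two complete items [A → α .] and [B → β .] — both call for a reduction, and with no lookahead the parser cannot choose between them.

Augment with L' → L and build the canonical LR(0) collection (I0 = CLOSURE({[L' → . L]}), then GOTO on every symbol after a dot until no new states appear). It has 11 states:
  I0: { [B → . d A d], [B → . y L], [L → . B d], [L → .], [L' → . L] }  — shift, reduce
  I1: { [L → B . d] }  — shift
  I2: { [L' → L .] }  — accept
  I3: { [A → . d num], [B → d . A d] }  — shift
  I4: { [B → . d A d], [B → . y L], [B → y . L], [L → . B d], [L → .] }  — shift, reduce
  I5: { [B → y L .] }  — reduce
  I6: { [B → d A . d] }  — shift
  I7: { [A → d . num] }  — shift
  I8: { [A → d num .] }  — reduce
  I9: { [B → d A d .] }  — reduce
  I10: { [L → B d .] }  — reduce

No state contains more than one complete item.

Answer: No reduce-reduce conflicts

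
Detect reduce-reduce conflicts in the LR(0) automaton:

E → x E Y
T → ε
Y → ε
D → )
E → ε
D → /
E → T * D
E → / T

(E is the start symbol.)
Yes — I0: [E → .] vs [T → .]; I4: [E → .] vs [T → .]

Augment with E' → E and build the canonical LR(0) collection (I0 = CLOSURE({[E' → . E]}), then GOTO on every symbol after a dot until no new states appear). It has 12 states:
  I0: { [E → . / T], [E → . T * D], [E → . x E Y], [E → .], [E' → . E], [T → .] }  — shift, 2 reduces
  I1: { [E → / . T], [T → .] }  — reduce
  I2: { [E' → E .] }  — accept
  I3: { [E → T . * D] }  — shift
  I4: { [E → . / T], [E → . T * D], [E → . x E Y], [E → .], [E → x . E Y], [T → .] }  — shift, 2 reduces
  I5: { [E → x E . Y], [Y → .] }  — reduce
  I6: { [E → x E Y .] }  — reduce
  I7: { [D → . )], [D → . /], [E → T * . D] }  — shift
  I8: { [D → ) .] }  — reduce
  I9: { [D → / .] }  — reduce
  I10: { [E → T * D .] }  — reduce
  I11: { [E → / T .] }  — reduce

I0 contains complete items [E → .], [T → .] — reduce-reduce conflict.
I4 contains complete items [E → .], [T → .] — reduce-reduce conflict.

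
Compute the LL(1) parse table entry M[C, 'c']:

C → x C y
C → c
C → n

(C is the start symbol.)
C → c

To find M[C, 'c'], we find productions for C where 'c' is in the predict set (PREDICT(N → α) = (FIRST(α) \ {ε}) ∪ (FOLLOW(N) if α ⇒* ε)).

C → x C y: PREDICT = { 'x' }
C → c: PREDICT = { 'c' }
  'c' is in predict set, so this production goes in M[C, 'c']
C → n: PREDICT = { 'n' }

M[C, 'c'] = C → c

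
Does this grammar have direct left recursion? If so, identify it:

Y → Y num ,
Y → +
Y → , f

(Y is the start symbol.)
Yes, Y is left-recursive

Direct left recursion occurs when N → N α for some non-terminal N (the right-hand side begins with the left-hand side itself).

Y → Y num ,: LEFT RECURSIVE (starts with Y)
Y → +: starts with '+'
Y → , f: starts with ','

The grammar has direct left recursion on: Y.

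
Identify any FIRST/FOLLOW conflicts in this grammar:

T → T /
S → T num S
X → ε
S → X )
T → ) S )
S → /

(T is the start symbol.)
Nullable non-terminals: X.
X has a nullable alternative but only one production, so nothing to check.

S, T have no nullable alternative, so no FIRST/FOLLOW check is needed there.

No FIRST/FOLLOW conflicts found.

Answer: No FIRST/FOLLOW conflicts.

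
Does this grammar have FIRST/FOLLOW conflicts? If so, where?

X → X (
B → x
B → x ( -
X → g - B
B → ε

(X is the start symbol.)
No FIRST/FOLLOW conflicts.

A FIRST/FOLLOW conflict occurs when a non-terminal N has a nullable alternative N → β (β ⇒* ε) and another alternative N → α with FIRST(α) ∩ FOLLOW(N) ≠ ∅: on such a lookahead the parser cannot decide between expanding α and letting N vanish via β.

Nullable non-terminals: B.

B: nullable alternative(s) B → ε; FOLLOW(B) = { $, '(' }
  B → x: FIRST \ {ε} = { 'x' } — disjoint from FOLLOW(B)
  B → x ( -: FIRST \ {ε} = { 'x' } — disjoint from FOLLOW(B)
  B → ε: FIRST \ {ε} = { } — this is the only nullable alternative, skip

X has no nullable alternative, so no FIRST/FOLLOW check is needed there.

No FIRST/FOLLOW conflicts found.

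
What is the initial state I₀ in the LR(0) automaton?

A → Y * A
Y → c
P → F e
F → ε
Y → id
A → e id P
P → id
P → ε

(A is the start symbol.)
First, augment the grammar with A' → A
I₀ = CLOSURE({ [A' → . A] }):
  [A' → . A] has the dot before A: add [A → . Y * A], [A → . e id P]
  [A → . Y * A] has the dot before Y: add [Y → . c], [Y → . id]
No further items can be added.

I₀ = { [A → . Y * A], [A → . e id P], [A' → . A], [Y → . c], [Y → . id] }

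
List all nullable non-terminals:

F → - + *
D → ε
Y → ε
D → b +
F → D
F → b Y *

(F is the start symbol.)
A non-terminal is nullable if it can derive ε (the empty string): either it has an ε-production, or it has a production whose right-hand side consists entirely of nullable non-terminals.

ε-productions: D → ε, Y → ε
So D, Y are immediately nullable.
F → D: every symbol on the right is nullable, so F is nullable too.
Every non-terminal is now nullable.
Nullable = { 'D', 'F', 'Y' }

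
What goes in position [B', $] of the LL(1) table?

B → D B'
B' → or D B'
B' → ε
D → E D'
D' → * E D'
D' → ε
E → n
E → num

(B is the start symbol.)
To find M[B', $], we find productions for B' where $ is in the predict set (PREDICT(N → α) = (FIRST(α) \ {ε}) ∪ (FOLLOW(N) if α ⇒* ε)).

Relevant sets:
  FOLLOW(B') = { $ }

B' → or D B': PREDICT = { 'or' }
B' → ε: PREDICT = { $ }
  $ is in predict set, so this production goes in M[B', $]

M[B', $] = B' → ε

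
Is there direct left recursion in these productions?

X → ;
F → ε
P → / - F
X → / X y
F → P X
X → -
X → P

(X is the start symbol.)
X → ;: starts with ';'
F → ε: starts with ε
P → / - F: starts with '/'
X → / X y: starts with '/'
F → P X: starts with P
X → -: starts with '-'
X → P: starts with P

No direct left recursion found.

Answer: No direct left recursion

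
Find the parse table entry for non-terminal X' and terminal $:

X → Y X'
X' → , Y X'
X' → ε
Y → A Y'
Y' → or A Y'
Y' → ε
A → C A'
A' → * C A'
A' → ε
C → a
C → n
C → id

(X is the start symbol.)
To find M[X', $], we find productions for X' where $ is in the predict set (PREDICT(N → α) = (FIRST(α) \ {ε}) ∪ (FOLLOW(N) if α ⇒* ε)).

Relevant sets:
  FOLLOW(X') = { $ }

X' → , Y X': PREDICT = { ',' }
X' → ε: PREDICT = { $ }
  $ is in predict set, so this production goes in M[X', $]

M[X', $] = X' → ε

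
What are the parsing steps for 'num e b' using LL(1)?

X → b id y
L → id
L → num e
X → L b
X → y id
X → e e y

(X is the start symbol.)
LL(1) parsing maintains a stack (initially the start symbol over $) and the input. At each step: if the stack top is a terminal, match it against the current input token; if it is a non-terminal N, replace it with the RHS of M[N, lookahead] (the unique production whose predict set contains the lookahead).

Stack is shown with the top on the left.

Stack      Input      Action
----------------------------
X $        num e b $  output X → L b
L b $      num e b $  output L → num e
num e b $  num e b $  match 'num'
e b $      e b $      match 'e'
b $        b $        match 'b'
$          $          accept

The string is accepted.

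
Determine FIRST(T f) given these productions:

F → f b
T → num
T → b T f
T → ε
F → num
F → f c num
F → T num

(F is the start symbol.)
FIRST sets of the non-terminals involved (from the grammar, by fixed-point iteration):
  FIRST(T) = { 'b', 'num', ε }

To compute FIRST(T f), process the symbols left to right:
Symbol T is a non-terminal. Add FIRST(T) \ {ε} = { 'b', 'num' }
T is nullable (ε ∈ FIRST(T)), continue to the next symbol.
Symbol f is a terminal. Add 'f' and stop.
FIRST(T f) = { 'b', 'f', 'num' }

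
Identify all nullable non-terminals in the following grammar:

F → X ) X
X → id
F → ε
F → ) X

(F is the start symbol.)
{ 'F' }

ε-productions: F → ε
So F is immediately nullable.
No further non-terminal can be added: every production for the remaining non-terminals contains a terminal or a non-nullable non-terminal.
Nullable = { 'F' }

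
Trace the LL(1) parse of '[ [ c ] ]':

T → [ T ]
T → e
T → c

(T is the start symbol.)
Stack is shown with the top on the left.

Stack      Input        Action
------------------------------
T $        [ [ c ] ] $  output T → [ T ]
[ T ] $    [ [ c ] ] $  match '['
T ] $      [ c ] ] $    output T → [ T ]
[ T ] ] $  [ c ] ] $    match '['
T ] ] $    c ] ] $      output T → c
c ] ] $    c ] ] $      match 'c'
] ] $      ] ] $        match ']'
] $        ] $          match ']'
$          $            accept

The string is accepted.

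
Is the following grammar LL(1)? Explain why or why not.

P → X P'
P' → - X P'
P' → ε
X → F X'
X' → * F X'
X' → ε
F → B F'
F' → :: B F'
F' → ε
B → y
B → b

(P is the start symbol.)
Yes, the grammar is LL(1).

Relevant sets:
  FOLLOW(P') = { $ }
  FOLLOW(X') = { $, '-' }
  FOLLOW(F') = { $, '*', '-' }

For P':
  PREDICT(P' → '-' X P') = { '-' }
  PREDICT(P' → ε) = { $ }
For X':
  PREDICT(X' → '*' F X') = { '*' }
  PREDICT(X' → ε) = { $, '-' }
For F':
  PREDICT(F' → :: B F') = { '::' }
  PREDICT(F' → ε) = { $, '*', '-' }
For B:
  PREDICT(B → y) = { 'y' }
  PREDICT(B → b) = { 'b' }
P, X, F have a single production, so nothing to check there.

All predict sets are disjoint. The grammar IS LL(1).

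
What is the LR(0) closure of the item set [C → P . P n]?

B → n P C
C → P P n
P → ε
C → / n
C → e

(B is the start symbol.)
{ [C → P . P n], [P → .] }

To compute CLOSURE, for each item [A → α.Bβ] where B is a non-terminal, add [B → .γ] for all productions B → γ; repeat for the newly added items until nothing changes.

Start with: [C → P . P n]
  [C → P . P n] has the dot before P: add [P → .]
No further items can be added.

CLOSURE = { [C → P . P n], [P → .] }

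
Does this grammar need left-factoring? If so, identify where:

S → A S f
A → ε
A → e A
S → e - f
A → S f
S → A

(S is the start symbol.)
Yes, S has productions with common prefix 'A'

Left-factoring is needed when two productions for the same non-terminal
share a common prefix on the right-hand side.

Productions for S:
  S → A S f
  S → e - f
  S → A
Productions for A:
  A → ε
  A → e A
  A → S f

Found common prefix 'A' in productions for S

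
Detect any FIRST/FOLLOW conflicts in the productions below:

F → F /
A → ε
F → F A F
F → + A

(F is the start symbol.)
No FIRST/FOLLOW conflicts.

Nullable non-terminals: A.
A has a nullable alternative but only one production, so nothing to check.

F has no nullable alternative, so no FIRST/FOLLOW check is needed there.

No FIRST/FOLLOW conflicts found.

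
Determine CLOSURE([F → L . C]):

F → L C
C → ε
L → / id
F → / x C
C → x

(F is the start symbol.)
{ [C → . x], [C → .], [F → L . C] }

Start with: [F → L . C]
  [F → L . C] has the dot before C: add [C → .], [C → . x]
No further items can be added.

CLOSURE = { [C → . x], [C → .], [F → L . C] }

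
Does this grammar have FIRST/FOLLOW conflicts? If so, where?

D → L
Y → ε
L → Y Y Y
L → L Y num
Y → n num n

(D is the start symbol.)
Nullable non-terminals: D, L, Y.
FIRST sets used below: FIRST(Y) = { 'n', ε }, FIRST(L) = { 'n', 'num', ε }
D has a nullable alternative but only one production, so nothing to check.

L: nullable alternative(s) L → Y Y Y; FOLLOW(L) = { $, 'n', 'num' }
  L → Y Y Y: FIRST \ {ε} = { 'n' } — this is the only nullable alternative, skip
  L → L Y num: FIRST \ {ε} = { 'n', 'num' } — overlaps FOLLOW(L) on { 'n', 'num' }: CONFLICT

Y: nullable alternative(s) Y → ε; FOLLOW(Y) = { $, 'n', 'num' }
  Y → ε: FIRST \ {ε} = { } — this is the only nullable alternative, skip
  Y → n num n: FIRST \ {ε} = { 'n' } — overlaps FOLLOW(Y) on { 'n' }: CONFLICT

So the grammar has 2 FIRST/FOLLOW conflicts (marked CONFLICT above).

Answer: Yes. Y → n num n with FOLLOW(Y) on { 'n' }; L → L Y num with FOLLOW(L) on { 'n', 'num' }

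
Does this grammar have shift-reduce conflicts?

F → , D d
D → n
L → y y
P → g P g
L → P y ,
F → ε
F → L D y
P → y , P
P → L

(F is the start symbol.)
Yes — I0: [F → .] vs [F → . , D d]; I3: [P → L .] vs [D → . n]; I10: [P → y , P .] vs [L → P . y ,]

Augment with F' → F and build the canonical LR(0) collection (I0 = CLOSURE({[F' → . F]}), then GOTO on every symbol after a dot until no new states appear). It has 20 states:
  I0: { [F → . , D d], [F → . L D y], [F → .], [F' → . F], [L → . P y ,], [L → . y y], [P → . L], [P → . g P g], [P → . y , P] }  — shift, reduce
  I1: { [D → . n], [F → , . D d] }  — shift
  I2: { [F' → F .] }  — accept
  I3: { [D → . n], [F → L . D y], [P → L .] }  — shift, reduce
  I4: { [L → P . y ,] }  — shift
  I5: { [L → . P y ,], [L → . y y], [P → . L], [P → . g P g], [P → . y , P], [P → g . P g] }  — shift
  I6: { [L → y . y], [P → y . , P] }  — shift
  I7: { [L → . P y ,], [L → . y y], [P → . L], [P → . g P g], [P → . y , P], [P → y , . P] }  — shift
  I8: { [L → y y .] }  — reduce
  I9: { [P → L .] }  — reduce
  I10: { [L → P . y ,], [P → y , P .] }  — shift, reduce
  I11: { [L → P y . ,] }  — shift
  I12: { [L → P y , .] }  — reduce
  I13: { [L → P . y ,], [P → g P . g] }  — shift
  I14: { [P → g P g .] }  — reduce
  I15: { [F → L D . y] }  — shift
  I16: { [D → n .] }  — reduce
  I17: { [F → L D y .] }  — reduce
  I18: { [F → , D . d] }  — shift
  I19: { [F → , D d .] }  — reduce

I0 contains reduce item [F → .] and shift items [F → . , D d], [L → . y y], [P → . g P g], [P → . y , P] — shift-reduce conflict.
I3 contains reduce item [P → L .] and shift item [D → . n] — shift-reduce conflict.
I10 contains reduce item [P → y , P .] and shift item [L → P . y ,] — shift-reduce conflict.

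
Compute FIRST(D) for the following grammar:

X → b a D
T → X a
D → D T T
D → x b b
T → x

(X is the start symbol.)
{ 'x' }

To compute FIRST(D), examine every production with D on the left-hand side, reading each right-hand side left to right until a non-nullable symbol is reached.

From D → D T T:
  - D is the symbol being defined: contributes nothing new
    D is not nullable, so stop
From D → x b b:
  - x is a terminal: add 'x' and stop

Collecting: FIRST(D) = { 'x' }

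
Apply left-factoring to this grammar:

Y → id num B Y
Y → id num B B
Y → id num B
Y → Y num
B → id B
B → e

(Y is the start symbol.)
Left-factoring transforms A → αβ₁ | αβ₂ into A → αA' and A' → β₁ | β₂
(α is the longest common prefix among the alternatives). Repeat until
no nonterminal has two alternatives with a common prefix.

Round 1: Y has alternatives sharing prefix 'id num B'. Introduce Y': Y → id num B Y'
  Add: Y' → Y
  Add: Y' → B
  Add: Y' → ε

No remaining common prefixes — done.

Resulting grammar:
Y → id num B Y'
Y' → Y
Y' → B
Y' → ε
Y → Y num
B → id B
B → e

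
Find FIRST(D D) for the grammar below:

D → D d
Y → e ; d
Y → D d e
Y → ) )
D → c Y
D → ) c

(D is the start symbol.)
FIRST sets of the non-terminals involved (from the grammar, by fixed-point iteration):
  FIRST(D) = { ')', 'c' }

To compute FIRST(D D), process the symbols left to right:
Symbol D is a non-terminal. Add FIRST(D) \ {ε} = { ')', 'c' }
D is not nullable (ε ∉ FIRST(D)), so stop here.
FIRST(D D) = { ')', 'c' }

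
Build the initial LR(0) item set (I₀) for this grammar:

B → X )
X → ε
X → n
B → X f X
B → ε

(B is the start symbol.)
{ [B → . X )], [B → . X f X], [B → .], [B' → . B], [X → . n], [X → .] }

First, augment the grammar with B' → B
I₀ = CLOSURE({ [B' → . B] }):
  [B' → . B] has the dot before B: add [B → . X )], [B → . X f X], [B → .]
  [B → . X )] has the dot before X: add [X → .], [X → . n]
No further items can be added.

I₀ = { [B → . X )], [B → . X f X], [B → .], [B' → . B], [X → . n], [X → .] }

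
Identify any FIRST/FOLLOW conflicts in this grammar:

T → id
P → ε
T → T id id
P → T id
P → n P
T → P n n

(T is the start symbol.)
Yes. P → T id with FOLLOW(P) on { 'n' }; P → n P with FOLLOW(P) on { 'n' }

Nullable non-terminals: P.
FIRST sets used below: FIRST(T) = { 'id', 'n' }

P: nullable alternative(s) P → ε; FOLLOW(P) = { 'n' }
  P → ε: FIRST \ {ε} = { } — this is the only nullable alternative, skip
  P → T id: FIRST \ {ε} = { 'id', 'n' } — overlaps FOLLOW(P) on { 'n' }: CONFLICT
  P → n P: FIRST \ {ε} = { 'n' } — overlaps FOLLOW(P) on { 'n' }: CONFLICT

T has no nullable alternative, so no FIRST/FOLLOW check is needed there.

So the grammar has 2 FIRST/FOLLOW conflicts (marked CONFLICT above).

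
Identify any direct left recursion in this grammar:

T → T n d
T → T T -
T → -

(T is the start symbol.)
Yes, T is left-recursive

T → T n d: LEFT RECURSIVE (starts with T)
T → T T -: LEFT RECURSIVE (starts with T)
T → -: starts with '-'

The grammar has direct left recursion on: T.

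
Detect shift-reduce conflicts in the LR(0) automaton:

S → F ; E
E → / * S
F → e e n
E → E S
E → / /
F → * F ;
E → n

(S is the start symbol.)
A shift-reduce conflict occurs when an LR(0) state has both:
  - a complete (reduce) item [A → α .] (dot at the end), and
  - a shift item [B → β . c γ] (dot before a terminal).

Augment with S' → S and build the canonical LR(0) collection (I0 = CLOSURE({[S' → . S]}), then GOTO on every symbol after a dot until no new states appear). It has 17 states:
  I0: { [F → . * F ;], [F → . e e n], [S → . F ; E], [S' → . S] }  — shift
  I1: { [F → * . F ;], [F → . * F ;], [F → . e e n] }  — shift
  I2: { [S → F . ; E] }  — shift
  I3: { [S' → S .] }  — accept
  I4: { [F → e . e n] }  — shift
  I5: { [F → e e . n] }  — shift
  I6: { [F → e e n .] }  — reduce
  I7: { [E → . / * S], [E → . / /], [E → . E S], [E → . n], [S → F ; . E] }  — shift
  I8: { [E → / . * S], [E → / . /] }  — shift
  I9: { [E → E . S], [F → . * F ;], [F → . e e n], [S → . F ; E], [S → F ; E .] }  — shift, reduce
  I10: { [E → n .] }  — reduce
  I11: { [E → E S .] }  — reduce
  I12: { [E → / * . S], [F → . * F ;], [F → . e e n], [S → . F ; E] }  — shift
  I13: { [E → / / .] }  — reduce
  I14: { [E → / * S .] }  — reduce
  I15: { [F → * F . ;] }  — shift
  I16: { [F → * F ; .] }  — reduce

I9 contains reduce item [S → F ; E .] and shift items [F → . * F ;], [F → . e e n] — shift-reduce conflict.

Answer: Yes — I9: [S → F ; E .] vs [F → . * F ;]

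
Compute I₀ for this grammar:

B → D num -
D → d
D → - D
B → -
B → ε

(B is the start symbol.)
First, augment the grammar with B' → B
I₀ = CLOSURE({ [B' → . B] }):
  [B' → . B] has the dot before B: add [B → . D num -], [B → . -], [B → .]
  [B → . D num -] has the dot before D: add [D → . d], [D → . - D]
No further items can be added.

I₀ = { [B → . -], [B → . D num -], [B → .], [B' → . B], [D → . - D], [D → . d] }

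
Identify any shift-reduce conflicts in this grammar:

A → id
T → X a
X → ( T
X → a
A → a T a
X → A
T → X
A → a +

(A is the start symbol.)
A shift-reduce conflict occurs when an LR(0) state has both:
  - a complete (reduce) item [A → α .] (dot at the end), and
  - a shift item [B → β . c γ] (dot before a terminal).

Augment with A' → A and build the canonical LR(0) collection (I0 = CLOSURE({[A' → . A]}), then GOTO on every symbol after a dot until no new states appear). It has 13 states:
  I0: { [A → . a +], [A → . a T a], [A → . id], [A' → . A] }  — shift
  I1: { [A' → A .] }  — accept
  I2: { [A → . a +], [A → . a T a], [A → . id], [A → a . +], [A → a . T a], [T → . X a], [T → . X], [X → . ( T], [X → . A], [X → . a] }  — shift
  I3: { [A → id .] }  — reduce
  I4: { [A → . a +], [A → . a T a], [A → . id], [T → . X a], [T → . X], [X → ( . T], [X → . ( T], [X → . A], [X → . a] }  — shift
  I5: { [A → a + .] }  — reduce
  I6: { [X → A .] }  — reduce
  I7: { [A → a T . a] }  — shift
  I8: { [T → X . a], [T → X .] }  — shift, reduce
  I9: { [A → . a +], [A → . a T a], [A → . id], [A → a . +], [A → a . T a], [T → . X a], [T → . X], [X → . ( T], [X → . A], [X → . a], [X → a .] }  — shift, reduce
  I10: { [T → X a .] }  — reduce
  I11: { [A → a T a .] }  — reduce
  I12: { [X → ( T .] }  — reduce

I8 contains reduce item [T → X .] and shift item [T → X . a] — shift-reduce conflict.
I9 contains reduce item [X → a .] and shift items [A → . a +], [A → a . +], [A → . a T a], [A → . id], [X → . ( T], [X → . a] — shift-reduce conflict.

Answer: Yes — I8: [T → X .] vs [T → X . a]; I9: [X → a .] vs [A → . a +]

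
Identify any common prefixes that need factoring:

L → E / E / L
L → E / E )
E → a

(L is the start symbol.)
Left-factoring is needed when two productions for the same non-terminal
share a common prefix on the right-hand side.

Productions for L:
  L → E / E / L
  L → E / E )

Found common prefix 'E / E' in productions for L

Answer: Yes, L has productions with common prefix 'E / E'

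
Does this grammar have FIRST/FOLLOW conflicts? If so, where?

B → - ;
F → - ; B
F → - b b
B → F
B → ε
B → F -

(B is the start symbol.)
Yes. B → '-' ';' with FOLLOW(B) on { '-' }; B → F with FOLLOW(B) on { '-' }; B → F '-' with FOLLOW(B) on { '-' }

Nullable non-terminals: B.
FIRST sets used below: FIRST(F) = { '-' }

B: nullable alternative(s) B → ε; FOLLOW(B) = { $, '-' }
  B → - ;: FIRST \ {ε} = { '-' } — overlaps FOLLOW(B) on { '-' }: CONFLICT
  B → F: FIRST \ {ε} = { '-' } — overlaps FOLLOW(B) on { '-' }: CONFLICT
  B → ε: FIRST \ {ε} = { } — this is the only nullable alternative, skip
  B → F -: FIRST \ {ε} = { '-' } — overlaps FOLLOW(B) on { '-' }: CONFLICT

F has no nullable alternative, so no FIRST/FOLLOW check is needed there.

So the grammar has 3 FIRST/FOLLOW conflicts (marked CONFLICT above).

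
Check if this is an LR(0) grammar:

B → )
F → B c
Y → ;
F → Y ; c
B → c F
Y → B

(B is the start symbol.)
Augment with B' → B and build the canonical LR(0) collection (I0 = CLOSURE({[B' → . B]}), then GOTO on every symbol after a dot until no new states appear). It has 11 states:
  I0: { [B → . )], [B → . c F], [B' → . B] }  — shift
  I1: { [B → ) .] }  — reduce
  I2: { [B' → B .] }  — accept
  I3: { [B → . )], [B → . c F], [B → c . F], [F → . B c], [F → . Y ; c], [Y → . ;], [Y → . B] }  — shift
  I4: { [Y → ; .] }  — reduce
  I5: { [F → B . c], [Y → B .] }  — shift, reduce
  I6: { [B → c F .] }  — reduce
  I7: { [F → Y . ; c] }  — shift
  I8: { [F → Y ; . c] }  — shift
  I9: { [F → Y ; c .] }  — reduce
  I10: { [F → B c .] }  — reduce

Conflict in state I5:
  Shift-reduce conflict between [Y → B .] and [F → B . c]
So the grammar is NOT LR(0).

Answer: No. Shift-reduce conflict between [Y → B .] and [F → B . c]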